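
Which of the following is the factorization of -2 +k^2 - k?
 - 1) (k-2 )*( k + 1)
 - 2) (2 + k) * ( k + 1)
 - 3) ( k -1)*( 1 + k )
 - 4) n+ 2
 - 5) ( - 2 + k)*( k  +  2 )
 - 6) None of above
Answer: 1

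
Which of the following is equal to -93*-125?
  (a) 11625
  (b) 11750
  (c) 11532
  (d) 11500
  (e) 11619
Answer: a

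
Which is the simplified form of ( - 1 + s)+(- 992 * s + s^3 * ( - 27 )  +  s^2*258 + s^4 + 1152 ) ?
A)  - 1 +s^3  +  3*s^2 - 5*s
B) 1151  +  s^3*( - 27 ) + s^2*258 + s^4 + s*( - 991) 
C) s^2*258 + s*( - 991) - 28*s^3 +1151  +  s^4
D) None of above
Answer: B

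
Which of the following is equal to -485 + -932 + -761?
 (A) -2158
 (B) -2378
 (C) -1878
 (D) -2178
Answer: D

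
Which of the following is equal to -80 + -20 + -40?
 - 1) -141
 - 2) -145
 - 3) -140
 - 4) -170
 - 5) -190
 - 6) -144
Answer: 3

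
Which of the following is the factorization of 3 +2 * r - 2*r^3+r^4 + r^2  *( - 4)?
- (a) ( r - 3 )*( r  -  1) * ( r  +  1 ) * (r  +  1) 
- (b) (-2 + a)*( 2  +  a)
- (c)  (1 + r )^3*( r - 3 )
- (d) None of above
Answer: a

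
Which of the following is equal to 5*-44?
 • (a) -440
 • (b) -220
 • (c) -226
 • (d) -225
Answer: b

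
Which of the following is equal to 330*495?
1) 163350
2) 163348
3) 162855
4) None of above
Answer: 1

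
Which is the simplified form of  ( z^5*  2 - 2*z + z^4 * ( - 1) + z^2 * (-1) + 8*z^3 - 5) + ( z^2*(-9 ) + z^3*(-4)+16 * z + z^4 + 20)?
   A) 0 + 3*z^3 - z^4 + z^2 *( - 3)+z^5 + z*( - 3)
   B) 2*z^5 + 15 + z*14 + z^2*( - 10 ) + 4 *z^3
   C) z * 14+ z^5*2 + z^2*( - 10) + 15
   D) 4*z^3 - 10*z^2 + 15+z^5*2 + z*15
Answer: B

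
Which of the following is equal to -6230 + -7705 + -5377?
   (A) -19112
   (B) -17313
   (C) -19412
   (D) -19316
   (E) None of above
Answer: E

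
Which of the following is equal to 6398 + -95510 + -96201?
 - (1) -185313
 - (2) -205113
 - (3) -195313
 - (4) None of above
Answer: 1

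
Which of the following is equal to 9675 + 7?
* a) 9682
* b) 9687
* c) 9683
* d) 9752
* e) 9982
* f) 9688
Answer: a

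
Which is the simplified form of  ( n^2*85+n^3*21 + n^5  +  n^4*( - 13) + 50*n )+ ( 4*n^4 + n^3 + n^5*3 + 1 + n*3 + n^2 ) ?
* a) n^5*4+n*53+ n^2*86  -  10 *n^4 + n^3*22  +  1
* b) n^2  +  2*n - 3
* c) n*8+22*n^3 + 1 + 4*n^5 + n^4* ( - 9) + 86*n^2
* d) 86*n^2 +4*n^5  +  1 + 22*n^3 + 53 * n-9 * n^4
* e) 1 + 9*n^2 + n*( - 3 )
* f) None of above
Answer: d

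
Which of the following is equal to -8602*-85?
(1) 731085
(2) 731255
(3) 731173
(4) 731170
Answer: 4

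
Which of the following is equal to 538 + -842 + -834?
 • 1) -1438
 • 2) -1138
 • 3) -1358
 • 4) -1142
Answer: 2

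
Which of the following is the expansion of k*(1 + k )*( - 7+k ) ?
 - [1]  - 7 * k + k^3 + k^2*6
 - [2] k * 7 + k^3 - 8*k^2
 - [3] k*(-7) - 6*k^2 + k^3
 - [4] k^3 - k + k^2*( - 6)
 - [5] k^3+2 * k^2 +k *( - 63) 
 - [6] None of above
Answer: 3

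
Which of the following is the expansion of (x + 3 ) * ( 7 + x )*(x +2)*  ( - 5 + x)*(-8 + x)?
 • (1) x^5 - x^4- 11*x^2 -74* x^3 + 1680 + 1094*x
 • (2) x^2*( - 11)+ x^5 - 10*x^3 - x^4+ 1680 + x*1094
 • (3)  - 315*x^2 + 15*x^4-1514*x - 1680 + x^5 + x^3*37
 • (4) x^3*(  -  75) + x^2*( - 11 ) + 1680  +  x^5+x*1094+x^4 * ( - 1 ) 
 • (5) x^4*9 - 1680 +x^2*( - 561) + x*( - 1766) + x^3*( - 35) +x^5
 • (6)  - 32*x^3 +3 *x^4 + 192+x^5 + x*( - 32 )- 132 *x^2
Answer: 4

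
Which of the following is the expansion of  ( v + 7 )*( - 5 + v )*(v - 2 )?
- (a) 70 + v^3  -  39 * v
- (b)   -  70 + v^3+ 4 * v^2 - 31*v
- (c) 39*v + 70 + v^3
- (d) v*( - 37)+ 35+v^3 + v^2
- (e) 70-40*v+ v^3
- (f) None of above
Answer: a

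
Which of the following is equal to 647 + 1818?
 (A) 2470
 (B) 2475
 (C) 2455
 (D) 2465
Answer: D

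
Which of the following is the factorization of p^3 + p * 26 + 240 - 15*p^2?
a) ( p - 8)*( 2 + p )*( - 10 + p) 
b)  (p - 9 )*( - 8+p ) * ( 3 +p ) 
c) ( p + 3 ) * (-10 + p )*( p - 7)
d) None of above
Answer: d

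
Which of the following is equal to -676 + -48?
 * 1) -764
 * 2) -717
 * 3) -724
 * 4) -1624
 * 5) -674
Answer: 3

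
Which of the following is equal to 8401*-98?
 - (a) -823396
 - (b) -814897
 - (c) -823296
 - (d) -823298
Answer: d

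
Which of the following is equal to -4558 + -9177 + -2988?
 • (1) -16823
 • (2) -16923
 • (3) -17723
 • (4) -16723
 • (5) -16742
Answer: 4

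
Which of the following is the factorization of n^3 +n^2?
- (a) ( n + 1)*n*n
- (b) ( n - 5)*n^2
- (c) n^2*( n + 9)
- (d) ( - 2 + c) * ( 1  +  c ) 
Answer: a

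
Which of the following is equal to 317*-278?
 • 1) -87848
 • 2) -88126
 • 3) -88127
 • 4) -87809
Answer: 2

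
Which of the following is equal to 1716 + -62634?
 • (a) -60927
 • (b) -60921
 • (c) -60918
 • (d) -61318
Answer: c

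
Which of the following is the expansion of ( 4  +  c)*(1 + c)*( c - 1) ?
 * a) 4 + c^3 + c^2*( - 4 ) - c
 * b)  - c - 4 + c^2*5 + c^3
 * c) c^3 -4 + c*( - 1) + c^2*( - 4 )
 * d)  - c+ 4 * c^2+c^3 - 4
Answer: d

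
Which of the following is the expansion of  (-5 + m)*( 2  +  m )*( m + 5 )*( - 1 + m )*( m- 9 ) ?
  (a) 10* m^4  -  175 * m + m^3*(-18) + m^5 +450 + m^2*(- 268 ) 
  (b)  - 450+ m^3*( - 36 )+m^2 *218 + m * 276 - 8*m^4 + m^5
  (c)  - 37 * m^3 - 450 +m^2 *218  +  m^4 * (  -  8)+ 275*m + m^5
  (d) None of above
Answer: d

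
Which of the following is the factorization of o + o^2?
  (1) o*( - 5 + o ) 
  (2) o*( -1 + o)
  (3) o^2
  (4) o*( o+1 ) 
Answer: 4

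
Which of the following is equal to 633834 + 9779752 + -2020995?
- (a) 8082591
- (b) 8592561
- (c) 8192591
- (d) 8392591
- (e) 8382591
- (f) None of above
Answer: d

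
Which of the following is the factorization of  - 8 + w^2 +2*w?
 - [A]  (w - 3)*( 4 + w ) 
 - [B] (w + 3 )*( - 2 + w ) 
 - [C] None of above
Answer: C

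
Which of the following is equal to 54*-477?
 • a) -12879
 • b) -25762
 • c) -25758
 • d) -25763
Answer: c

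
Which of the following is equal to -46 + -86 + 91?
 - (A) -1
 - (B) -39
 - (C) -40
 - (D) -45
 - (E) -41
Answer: E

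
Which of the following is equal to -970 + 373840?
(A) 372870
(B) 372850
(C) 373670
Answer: A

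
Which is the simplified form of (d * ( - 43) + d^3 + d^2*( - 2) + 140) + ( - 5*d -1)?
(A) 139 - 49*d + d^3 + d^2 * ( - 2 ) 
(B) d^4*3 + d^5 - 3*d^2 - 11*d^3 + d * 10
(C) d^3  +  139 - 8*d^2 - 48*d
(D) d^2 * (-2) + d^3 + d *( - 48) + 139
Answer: D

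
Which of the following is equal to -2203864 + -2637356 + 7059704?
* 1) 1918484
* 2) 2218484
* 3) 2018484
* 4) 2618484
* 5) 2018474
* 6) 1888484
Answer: 2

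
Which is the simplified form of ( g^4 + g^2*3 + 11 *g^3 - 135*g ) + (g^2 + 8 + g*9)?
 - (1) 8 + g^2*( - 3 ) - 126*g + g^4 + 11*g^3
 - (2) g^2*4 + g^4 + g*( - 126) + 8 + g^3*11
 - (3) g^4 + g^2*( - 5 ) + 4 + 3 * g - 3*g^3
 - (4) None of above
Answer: 2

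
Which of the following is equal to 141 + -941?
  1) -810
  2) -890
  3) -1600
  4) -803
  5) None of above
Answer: 5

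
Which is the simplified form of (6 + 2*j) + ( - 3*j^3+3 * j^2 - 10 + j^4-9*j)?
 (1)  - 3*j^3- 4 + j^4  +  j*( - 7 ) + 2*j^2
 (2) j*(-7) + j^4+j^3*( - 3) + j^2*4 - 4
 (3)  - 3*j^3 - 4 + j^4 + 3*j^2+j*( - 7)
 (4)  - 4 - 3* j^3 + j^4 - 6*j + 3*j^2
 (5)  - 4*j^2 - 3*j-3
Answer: 3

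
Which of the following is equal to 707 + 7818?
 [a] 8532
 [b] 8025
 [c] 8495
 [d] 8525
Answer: d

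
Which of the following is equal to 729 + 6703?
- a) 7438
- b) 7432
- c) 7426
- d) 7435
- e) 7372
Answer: b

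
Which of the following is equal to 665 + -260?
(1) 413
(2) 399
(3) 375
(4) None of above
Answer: 4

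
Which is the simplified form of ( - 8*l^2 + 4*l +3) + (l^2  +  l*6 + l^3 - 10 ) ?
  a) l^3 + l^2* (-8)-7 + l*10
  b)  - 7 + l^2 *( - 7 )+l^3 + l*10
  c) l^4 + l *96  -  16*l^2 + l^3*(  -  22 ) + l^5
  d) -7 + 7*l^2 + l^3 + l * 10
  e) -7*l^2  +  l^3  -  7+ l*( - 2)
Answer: b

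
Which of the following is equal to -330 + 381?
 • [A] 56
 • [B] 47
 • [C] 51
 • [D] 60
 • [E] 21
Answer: C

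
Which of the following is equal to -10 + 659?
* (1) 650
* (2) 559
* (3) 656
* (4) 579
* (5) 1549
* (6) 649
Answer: 6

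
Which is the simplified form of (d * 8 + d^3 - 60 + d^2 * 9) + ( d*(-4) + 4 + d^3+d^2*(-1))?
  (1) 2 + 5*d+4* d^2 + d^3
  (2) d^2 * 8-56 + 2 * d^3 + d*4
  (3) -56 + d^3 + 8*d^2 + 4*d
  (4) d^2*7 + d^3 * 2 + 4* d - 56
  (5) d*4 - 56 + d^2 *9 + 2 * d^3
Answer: 2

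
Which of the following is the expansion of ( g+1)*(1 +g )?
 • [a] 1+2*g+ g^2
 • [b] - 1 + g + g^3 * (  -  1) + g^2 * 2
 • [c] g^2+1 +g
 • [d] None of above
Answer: a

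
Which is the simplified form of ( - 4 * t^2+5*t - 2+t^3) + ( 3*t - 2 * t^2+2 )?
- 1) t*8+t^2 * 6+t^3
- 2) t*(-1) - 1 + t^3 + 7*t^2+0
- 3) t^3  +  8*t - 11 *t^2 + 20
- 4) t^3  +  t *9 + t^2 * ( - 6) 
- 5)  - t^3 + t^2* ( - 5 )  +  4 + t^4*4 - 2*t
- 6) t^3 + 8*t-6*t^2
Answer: 6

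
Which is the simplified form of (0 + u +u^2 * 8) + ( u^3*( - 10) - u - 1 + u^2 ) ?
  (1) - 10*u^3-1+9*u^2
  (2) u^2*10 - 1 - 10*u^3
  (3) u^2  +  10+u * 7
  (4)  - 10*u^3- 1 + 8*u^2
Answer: 1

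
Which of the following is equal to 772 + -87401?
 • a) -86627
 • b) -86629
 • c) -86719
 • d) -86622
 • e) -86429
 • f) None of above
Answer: b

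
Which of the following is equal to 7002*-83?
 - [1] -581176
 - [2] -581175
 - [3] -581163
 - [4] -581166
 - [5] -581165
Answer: 4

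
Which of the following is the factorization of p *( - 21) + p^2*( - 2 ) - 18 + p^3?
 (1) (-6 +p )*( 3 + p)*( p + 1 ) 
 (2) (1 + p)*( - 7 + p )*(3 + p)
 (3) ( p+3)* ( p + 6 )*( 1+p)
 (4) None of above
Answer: 1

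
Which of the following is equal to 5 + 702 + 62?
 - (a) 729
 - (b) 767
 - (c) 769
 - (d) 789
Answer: c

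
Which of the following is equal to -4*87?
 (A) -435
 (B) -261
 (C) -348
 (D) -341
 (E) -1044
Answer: C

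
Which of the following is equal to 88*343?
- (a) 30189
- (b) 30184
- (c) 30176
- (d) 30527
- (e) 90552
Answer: b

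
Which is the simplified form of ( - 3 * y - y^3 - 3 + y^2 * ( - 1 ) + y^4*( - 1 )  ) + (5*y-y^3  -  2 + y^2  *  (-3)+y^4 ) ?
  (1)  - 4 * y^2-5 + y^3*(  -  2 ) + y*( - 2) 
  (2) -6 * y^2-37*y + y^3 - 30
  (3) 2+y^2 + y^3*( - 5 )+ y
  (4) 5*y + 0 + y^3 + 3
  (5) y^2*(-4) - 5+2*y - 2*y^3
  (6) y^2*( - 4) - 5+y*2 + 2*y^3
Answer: 5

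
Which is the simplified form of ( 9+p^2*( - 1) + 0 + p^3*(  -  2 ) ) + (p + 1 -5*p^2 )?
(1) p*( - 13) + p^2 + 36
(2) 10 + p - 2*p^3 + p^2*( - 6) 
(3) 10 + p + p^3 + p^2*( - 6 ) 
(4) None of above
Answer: 2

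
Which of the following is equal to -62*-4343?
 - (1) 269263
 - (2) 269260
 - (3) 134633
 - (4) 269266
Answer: 4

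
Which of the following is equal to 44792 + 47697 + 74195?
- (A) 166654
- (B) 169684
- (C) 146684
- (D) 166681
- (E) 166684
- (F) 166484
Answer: E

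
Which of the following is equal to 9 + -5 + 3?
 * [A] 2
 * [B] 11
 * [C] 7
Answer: C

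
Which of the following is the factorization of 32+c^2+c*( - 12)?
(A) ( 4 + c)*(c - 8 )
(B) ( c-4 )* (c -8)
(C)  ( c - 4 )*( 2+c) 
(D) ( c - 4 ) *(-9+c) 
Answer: B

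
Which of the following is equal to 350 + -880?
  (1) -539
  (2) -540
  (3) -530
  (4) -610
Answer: 3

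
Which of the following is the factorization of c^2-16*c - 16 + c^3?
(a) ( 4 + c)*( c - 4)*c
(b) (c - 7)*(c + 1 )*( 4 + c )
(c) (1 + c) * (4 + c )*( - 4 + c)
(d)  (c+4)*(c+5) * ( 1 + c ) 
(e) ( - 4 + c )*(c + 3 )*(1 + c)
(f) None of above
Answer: c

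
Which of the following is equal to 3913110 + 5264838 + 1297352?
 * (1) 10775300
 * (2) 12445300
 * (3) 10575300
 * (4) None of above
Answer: 4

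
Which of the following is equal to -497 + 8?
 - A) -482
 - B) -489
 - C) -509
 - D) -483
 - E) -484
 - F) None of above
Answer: B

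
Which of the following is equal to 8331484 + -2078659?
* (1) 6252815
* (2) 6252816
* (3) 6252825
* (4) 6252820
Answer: 3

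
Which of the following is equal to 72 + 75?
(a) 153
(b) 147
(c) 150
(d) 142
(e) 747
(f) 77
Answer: b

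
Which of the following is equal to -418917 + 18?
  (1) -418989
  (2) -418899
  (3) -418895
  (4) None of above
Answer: 2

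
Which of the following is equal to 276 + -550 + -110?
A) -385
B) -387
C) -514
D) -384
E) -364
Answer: D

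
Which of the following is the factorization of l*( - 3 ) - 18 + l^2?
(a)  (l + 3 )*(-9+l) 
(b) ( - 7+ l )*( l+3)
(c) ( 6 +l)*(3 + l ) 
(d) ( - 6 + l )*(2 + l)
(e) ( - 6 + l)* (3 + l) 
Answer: e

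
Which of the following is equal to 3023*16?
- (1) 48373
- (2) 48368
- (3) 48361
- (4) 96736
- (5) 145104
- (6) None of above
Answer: 2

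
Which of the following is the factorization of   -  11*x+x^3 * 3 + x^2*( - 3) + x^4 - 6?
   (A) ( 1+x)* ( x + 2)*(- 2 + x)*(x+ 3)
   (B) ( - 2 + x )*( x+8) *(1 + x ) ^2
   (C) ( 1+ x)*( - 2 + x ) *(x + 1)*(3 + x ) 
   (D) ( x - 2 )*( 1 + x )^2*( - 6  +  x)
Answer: C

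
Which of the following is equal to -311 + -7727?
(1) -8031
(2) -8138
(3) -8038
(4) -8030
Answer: 3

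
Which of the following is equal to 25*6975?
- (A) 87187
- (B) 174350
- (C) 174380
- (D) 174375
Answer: D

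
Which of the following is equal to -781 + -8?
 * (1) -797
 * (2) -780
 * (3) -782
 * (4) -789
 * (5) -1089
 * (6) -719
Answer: 4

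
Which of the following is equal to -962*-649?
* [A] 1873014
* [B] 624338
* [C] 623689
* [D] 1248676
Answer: B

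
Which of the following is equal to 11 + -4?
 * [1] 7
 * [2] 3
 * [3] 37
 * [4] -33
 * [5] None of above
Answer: 1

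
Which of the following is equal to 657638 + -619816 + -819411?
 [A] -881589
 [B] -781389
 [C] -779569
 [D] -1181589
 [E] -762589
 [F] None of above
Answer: F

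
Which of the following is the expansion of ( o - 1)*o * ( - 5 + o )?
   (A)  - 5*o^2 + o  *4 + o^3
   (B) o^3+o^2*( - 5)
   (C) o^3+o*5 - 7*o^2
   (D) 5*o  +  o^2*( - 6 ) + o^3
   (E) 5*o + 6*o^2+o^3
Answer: D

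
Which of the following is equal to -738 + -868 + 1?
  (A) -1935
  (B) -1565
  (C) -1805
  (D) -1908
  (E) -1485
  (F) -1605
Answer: F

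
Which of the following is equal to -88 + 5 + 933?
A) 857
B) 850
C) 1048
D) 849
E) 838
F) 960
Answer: B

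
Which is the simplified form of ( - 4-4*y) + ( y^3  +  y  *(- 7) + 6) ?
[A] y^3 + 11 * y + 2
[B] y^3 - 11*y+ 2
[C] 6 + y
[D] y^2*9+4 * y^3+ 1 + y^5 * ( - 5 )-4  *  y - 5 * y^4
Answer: B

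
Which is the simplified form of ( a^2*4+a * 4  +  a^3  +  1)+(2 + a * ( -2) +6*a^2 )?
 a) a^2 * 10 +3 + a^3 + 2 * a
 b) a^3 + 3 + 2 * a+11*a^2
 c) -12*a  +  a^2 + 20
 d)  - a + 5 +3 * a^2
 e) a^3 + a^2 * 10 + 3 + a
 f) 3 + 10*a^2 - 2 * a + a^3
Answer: a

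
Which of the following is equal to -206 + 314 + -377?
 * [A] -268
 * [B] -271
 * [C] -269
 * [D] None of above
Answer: C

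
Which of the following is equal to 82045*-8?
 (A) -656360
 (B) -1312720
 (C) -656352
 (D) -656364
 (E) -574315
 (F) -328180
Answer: A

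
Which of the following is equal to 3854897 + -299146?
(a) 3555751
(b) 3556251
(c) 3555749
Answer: a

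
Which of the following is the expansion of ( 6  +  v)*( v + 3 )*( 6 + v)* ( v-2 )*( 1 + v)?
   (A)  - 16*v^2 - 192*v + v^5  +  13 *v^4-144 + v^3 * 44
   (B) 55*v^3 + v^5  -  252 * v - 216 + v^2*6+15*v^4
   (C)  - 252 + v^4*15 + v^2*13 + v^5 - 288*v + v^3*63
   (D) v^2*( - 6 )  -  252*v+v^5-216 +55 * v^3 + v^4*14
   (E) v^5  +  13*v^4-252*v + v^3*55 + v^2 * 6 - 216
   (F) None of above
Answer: F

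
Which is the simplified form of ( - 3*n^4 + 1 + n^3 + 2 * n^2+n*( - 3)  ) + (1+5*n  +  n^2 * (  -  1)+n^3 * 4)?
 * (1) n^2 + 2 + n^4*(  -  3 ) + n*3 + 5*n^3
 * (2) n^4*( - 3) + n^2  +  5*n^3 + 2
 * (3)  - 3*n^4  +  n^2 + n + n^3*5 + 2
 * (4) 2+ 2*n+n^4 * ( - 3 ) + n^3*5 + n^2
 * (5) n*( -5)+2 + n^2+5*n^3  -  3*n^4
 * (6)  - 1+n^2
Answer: 4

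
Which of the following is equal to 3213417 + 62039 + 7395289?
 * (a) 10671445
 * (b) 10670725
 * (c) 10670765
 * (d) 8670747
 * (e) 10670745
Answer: e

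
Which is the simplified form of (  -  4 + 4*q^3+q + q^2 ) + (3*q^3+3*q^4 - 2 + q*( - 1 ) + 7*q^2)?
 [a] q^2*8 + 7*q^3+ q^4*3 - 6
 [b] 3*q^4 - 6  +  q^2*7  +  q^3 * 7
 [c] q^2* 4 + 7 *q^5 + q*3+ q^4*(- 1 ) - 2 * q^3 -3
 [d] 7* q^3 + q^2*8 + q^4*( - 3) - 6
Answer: a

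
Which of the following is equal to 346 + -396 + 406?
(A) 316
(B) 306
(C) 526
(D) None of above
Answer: D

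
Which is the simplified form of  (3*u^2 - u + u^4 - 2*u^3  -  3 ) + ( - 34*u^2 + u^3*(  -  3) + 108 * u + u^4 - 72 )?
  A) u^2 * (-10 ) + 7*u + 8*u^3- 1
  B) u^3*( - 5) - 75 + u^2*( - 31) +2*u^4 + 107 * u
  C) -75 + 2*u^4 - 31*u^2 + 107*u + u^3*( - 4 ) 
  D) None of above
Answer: B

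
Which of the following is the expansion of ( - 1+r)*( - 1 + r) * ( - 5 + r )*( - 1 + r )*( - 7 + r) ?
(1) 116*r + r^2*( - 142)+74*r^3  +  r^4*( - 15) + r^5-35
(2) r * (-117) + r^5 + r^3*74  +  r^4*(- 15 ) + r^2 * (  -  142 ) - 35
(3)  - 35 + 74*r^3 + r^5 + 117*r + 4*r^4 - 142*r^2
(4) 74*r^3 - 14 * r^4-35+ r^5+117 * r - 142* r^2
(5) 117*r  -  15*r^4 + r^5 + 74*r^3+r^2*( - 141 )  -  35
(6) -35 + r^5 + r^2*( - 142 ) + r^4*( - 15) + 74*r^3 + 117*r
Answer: 6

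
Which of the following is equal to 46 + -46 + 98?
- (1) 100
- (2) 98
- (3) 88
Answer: 2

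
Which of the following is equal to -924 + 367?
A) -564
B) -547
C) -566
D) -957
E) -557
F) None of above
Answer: E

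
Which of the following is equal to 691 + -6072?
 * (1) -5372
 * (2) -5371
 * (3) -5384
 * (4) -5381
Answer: 4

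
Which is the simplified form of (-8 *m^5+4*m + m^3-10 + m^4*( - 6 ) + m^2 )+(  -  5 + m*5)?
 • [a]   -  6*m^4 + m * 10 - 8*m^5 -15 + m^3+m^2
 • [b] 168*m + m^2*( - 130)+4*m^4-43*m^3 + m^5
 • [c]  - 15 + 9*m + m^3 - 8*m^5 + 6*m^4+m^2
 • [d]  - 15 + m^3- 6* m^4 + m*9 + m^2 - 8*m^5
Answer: d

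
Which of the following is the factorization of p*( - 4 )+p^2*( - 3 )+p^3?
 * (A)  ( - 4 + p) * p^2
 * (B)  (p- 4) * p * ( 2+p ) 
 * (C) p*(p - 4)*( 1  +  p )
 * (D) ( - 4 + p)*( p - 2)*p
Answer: C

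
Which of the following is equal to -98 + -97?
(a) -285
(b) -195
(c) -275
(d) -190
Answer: b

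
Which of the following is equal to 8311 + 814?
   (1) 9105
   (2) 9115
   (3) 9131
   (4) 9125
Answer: 4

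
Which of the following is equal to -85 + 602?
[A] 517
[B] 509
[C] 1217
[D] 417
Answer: A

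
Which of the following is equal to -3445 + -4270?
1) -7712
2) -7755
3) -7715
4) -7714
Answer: 3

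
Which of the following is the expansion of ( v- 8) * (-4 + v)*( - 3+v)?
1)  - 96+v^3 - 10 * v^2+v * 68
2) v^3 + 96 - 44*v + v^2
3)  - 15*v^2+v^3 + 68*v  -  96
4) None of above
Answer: 3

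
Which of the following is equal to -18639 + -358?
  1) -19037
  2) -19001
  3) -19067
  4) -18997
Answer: 4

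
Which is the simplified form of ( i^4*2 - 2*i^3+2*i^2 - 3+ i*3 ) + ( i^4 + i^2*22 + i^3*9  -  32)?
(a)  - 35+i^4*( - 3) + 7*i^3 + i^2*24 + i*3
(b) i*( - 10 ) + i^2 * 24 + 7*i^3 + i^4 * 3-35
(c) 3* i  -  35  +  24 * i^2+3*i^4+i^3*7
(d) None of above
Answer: c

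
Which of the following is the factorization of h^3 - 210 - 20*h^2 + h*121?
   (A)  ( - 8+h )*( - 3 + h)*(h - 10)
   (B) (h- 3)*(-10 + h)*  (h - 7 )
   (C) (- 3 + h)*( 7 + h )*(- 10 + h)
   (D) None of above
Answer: B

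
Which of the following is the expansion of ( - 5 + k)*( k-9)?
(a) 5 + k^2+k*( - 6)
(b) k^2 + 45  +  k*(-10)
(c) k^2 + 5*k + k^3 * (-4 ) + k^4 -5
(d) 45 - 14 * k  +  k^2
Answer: d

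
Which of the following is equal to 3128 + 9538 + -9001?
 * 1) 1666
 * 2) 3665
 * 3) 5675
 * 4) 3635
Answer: 2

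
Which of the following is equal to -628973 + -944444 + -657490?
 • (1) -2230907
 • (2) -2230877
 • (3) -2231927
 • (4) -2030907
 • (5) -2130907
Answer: 1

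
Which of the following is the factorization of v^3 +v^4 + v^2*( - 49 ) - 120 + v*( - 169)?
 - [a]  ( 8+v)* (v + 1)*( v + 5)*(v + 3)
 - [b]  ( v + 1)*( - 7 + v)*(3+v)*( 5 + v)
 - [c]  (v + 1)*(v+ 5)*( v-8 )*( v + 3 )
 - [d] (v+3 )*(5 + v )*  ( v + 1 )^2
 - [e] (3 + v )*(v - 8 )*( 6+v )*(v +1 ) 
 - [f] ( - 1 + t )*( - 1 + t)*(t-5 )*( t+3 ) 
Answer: c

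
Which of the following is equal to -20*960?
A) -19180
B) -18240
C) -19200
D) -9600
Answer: C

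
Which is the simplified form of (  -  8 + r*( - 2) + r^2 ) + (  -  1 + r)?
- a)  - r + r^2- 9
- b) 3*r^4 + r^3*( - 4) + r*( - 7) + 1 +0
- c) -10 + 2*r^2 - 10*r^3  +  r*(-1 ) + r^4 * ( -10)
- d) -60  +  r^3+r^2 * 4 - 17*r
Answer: a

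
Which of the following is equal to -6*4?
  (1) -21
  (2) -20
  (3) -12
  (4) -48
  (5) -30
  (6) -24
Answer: 6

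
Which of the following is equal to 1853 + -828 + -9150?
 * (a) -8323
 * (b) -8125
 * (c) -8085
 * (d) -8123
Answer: b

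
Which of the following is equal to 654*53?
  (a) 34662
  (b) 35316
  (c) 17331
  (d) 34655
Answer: a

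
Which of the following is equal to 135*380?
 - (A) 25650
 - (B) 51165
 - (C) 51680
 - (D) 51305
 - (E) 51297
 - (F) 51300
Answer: F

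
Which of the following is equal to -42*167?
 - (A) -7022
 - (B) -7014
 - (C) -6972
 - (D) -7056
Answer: B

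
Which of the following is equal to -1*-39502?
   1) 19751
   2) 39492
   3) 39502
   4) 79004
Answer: 3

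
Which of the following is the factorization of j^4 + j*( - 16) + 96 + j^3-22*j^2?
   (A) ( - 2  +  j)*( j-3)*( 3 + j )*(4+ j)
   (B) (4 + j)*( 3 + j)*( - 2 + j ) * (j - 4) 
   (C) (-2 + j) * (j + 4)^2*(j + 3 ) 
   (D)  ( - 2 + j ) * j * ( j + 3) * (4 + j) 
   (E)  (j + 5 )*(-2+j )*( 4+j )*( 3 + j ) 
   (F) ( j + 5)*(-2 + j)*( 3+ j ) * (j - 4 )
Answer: B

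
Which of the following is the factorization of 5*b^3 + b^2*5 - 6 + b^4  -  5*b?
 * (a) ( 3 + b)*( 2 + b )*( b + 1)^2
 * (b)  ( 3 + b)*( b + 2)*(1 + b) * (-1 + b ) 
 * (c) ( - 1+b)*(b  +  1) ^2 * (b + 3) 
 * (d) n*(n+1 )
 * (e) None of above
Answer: b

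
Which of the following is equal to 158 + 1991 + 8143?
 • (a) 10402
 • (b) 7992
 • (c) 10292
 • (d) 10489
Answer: c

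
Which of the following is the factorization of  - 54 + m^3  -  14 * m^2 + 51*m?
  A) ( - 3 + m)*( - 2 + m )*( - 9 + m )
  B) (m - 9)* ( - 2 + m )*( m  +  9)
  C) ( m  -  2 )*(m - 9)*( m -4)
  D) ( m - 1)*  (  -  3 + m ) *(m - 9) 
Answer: A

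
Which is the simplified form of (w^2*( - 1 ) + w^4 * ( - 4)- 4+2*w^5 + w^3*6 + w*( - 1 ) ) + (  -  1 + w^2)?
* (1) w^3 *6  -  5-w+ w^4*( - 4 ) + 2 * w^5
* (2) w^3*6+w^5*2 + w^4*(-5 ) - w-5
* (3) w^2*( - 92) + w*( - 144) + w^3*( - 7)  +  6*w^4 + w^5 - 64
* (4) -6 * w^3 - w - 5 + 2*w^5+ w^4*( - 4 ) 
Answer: 1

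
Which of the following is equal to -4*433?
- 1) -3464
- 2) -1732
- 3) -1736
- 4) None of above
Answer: 2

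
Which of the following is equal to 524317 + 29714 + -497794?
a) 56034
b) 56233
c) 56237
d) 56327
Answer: c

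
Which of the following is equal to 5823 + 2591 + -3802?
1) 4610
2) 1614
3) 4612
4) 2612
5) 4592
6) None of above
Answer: 3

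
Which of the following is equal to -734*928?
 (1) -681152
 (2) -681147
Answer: 1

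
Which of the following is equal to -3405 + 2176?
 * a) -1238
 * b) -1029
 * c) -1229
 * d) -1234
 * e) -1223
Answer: c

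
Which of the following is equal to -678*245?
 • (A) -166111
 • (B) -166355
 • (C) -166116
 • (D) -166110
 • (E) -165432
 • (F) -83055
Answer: D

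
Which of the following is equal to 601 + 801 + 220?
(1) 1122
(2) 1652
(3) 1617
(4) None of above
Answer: 4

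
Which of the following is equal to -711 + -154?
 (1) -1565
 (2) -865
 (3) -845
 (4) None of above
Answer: 2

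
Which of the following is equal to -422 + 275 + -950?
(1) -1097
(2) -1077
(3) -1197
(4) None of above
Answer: 1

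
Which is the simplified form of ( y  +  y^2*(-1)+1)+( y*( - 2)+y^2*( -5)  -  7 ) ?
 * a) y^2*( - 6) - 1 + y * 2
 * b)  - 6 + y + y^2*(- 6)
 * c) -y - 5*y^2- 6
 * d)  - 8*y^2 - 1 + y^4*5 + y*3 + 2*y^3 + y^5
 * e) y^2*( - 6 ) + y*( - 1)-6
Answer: e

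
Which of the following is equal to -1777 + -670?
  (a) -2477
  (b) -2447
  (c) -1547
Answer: b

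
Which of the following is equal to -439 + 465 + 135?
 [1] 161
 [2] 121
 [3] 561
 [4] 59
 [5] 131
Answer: 1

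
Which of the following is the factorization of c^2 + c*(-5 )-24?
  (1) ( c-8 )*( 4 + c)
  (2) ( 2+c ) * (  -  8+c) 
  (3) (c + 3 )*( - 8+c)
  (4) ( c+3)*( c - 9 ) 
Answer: 3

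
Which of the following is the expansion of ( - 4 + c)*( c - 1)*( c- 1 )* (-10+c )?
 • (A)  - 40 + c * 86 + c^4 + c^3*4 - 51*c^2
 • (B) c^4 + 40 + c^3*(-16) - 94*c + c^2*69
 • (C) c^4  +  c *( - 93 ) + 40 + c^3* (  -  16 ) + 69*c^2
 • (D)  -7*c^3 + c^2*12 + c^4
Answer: B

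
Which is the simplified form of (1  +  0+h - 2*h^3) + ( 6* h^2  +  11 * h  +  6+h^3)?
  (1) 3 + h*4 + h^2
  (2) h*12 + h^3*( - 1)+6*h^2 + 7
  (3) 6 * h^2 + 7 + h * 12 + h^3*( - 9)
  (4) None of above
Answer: 2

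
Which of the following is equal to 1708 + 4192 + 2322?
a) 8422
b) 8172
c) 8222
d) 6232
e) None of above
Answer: c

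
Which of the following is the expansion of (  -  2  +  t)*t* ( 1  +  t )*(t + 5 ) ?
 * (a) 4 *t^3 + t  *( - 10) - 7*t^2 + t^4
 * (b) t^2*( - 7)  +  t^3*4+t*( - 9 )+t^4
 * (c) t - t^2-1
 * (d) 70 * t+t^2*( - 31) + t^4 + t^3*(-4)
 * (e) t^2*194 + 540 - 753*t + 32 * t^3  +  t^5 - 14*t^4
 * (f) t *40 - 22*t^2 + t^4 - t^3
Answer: a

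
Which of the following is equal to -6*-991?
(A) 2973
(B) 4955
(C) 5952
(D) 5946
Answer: D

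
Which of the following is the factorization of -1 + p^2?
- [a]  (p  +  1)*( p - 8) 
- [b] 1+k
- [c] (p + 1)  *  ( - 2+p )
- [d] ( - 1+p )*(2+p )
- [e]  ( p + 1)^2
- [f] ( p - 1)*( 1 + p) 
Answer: f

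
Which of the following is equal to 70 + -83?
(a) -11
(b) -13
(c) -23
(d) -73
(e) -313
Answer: b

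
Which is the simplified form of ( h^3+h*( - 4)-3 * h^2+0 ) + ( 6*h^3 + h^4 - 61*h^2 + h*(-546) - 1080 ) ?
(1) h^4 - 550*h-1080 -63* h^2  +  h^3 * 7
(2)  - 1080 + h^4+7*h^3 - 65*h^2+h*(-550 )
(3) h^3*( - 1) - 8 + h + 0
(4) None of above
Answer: 4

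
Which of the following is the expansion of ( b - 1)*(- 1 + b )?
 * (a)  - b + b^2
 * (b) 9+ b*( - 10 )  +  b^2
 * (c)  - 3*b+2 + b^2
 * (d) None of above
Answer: d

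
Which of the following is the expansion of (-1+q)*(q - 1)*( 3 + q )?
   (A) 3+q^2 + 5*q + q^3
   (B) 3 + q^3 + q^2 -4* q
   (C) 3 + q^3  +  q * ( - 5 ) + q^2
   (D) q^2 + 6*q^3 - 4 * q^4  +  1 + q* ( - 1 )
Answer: C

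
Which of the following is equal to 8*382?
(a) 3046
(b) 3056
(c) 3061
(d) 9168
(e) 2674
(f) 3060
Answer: b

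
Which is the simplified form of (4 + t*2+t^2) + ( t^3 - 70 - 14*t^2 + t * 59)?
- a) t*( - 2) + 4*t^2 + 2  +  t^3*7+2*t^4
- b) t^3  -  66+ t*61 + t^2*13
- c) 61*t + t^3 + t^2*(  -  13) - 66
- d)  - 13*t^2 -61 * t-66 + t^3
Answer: c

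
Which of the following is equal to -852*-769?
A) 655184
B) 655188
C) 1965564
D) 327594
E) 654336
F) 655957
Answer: B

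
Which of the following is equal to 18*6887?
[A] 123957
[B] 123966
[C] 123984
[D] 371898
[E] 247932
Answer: B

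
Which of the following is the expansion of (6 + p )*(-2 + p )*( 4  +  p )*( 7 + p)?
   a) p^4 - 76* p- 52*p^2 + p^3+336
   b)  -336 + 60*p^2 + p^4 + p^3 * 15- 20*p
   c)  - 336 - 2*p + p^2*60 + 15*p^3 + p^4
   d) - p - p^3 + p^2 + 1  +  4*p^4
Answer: b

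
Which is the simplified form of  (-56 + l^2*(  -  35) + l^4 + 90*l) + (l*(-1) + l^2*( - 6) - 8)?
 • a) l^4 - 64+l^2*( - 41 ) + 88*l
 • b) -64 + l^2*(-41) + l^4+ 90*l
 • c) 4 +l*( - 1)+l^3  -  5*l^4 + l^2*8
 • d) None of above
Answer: d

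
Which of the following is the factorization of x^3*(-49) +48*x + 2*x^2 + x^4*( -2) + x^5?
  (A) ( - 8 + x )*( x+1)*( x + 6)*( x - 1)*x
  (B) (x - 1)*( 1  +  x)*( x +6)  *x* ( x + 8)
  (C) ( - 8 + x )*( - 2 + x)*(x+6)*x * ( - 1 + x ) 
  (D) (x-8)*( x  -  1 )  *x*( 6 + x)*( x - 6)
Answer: A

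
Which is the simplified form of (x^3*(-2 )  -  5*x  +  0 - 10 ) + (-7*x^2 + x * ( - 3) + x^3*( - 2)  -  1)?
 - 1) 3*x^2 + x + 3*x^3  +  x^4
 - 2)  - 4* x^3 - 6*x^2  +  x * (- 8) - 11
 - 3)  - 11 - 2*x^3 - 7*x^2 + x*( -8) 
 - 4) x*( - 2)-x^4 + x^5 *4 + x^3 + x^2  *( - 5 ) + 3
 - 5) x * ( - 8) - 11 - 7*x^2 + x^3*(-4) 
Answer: 5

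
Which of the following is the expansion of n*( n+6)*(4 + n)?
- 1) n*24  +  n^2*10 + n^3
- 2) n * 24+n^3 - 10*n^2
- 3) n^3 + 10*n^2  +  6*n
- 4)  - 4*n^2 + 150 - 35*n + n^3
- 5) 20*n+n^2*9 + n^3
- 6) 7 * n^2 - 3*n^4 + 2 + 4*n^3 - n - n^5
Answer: 1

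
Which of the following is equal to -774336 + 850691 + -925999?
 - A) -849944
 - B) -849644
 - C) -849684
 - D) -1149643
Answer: B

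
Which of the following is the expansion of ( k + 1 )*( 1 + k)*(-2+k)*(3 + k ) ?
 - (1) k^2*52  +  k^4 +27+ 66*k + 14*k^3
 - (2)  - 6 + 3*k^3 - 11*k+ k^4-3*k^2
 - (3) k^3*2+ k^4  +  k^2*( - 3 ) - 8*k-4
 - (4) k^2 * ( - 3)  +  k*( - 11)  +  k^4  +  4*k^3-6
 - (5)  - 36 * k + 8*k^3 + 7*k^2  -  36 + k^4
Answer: 2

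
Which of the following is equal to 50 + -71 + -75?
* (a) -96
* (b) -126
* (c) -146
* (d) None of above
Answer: a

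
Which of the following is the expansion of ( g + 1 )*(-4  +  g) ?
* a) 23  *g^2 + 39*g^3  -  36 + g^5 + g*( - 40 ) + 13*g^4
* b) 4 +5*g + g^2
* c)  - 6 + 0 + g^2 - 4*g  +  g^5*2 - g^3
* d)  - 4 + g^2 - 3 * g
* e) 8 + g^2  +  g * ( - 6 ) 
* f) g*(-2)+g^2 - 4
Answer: d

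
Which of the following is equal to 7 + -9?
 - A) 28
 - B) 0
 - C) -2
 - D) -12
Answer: C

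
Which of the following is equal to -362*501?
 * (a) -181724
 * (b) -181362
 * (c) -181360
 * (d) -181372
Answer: b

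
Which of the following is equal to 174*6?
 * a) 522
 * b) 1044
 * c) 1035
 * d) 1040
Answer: b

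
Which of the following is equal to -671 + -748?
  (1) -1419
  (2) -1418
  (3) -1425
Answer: 1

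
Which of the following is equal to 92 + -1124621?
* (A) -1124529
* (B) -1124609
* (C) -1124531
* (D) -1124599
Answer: A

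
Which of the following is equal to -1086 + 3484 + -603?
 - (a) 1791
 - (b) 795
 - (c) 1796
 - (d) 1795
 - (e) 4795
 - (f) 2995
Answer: d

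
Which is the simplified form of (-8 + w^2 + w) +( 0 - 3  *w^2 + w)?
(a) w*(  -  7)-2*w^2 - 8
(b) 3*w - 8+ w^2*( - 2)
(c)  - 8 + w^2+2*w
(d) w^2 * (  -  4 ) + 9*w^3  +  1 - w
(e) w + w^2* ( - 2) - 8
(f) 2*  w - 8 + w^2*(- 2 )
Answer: f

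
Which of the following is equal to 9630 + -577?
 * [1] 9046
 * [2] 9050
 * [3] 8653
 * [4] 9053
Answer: 4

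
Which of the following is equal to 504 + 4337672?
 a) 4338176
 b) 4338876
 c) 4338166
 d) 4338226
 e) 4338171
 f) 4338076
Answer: a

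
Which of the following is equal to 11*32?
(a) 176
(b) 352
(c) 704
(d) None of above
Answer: b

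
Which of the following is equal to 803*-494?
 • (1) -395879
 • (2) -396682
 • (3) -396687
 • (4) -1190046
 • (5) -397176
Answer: 2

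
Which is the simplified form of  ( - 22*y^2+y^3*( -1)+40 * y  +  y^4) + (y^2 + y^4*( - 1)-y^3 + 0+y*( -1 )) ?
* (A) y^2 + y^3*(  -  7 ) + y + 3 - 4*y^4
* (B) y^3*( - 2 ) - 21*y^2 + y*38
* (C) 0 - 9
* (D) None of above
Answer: D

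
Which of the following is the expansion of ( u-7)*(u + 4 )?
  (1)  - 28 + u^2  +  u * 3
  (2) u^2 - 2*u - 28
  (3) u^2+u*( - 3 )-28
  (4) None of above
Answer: 3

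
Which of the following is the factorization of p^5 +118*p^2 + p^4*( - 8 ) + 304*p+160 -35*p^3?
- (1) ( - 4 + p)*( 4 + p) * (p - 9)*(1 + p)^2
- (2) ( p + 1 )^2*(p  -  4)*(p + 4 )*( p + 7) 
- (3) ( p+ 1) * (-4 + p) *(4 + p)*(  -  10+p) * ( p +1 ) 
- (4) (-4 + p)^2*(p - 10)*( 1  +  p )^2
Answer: 3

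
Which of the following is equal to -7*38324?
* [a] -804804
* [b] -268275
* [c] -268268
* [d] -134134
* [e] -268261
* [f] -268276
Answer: c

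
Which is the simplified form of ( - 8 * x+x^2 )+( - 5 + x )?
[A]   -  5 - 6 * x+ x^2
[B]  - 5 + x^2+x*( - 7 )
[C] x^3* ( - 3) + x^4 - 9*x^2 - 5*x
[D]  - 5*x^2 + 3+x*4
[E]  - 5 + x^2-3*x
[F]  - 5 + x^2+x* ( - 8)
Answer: B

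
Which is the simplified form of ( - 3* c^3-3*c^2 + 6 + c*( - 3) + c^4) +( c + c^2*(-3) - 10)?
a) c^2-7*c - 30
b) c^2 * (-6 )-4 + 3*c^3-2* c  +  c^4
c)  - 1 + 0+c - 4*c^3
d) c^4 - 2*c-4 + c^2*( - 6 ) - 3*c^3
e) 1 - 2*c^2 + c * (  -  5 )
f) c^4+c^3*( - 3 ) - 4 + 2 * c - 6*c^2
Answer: d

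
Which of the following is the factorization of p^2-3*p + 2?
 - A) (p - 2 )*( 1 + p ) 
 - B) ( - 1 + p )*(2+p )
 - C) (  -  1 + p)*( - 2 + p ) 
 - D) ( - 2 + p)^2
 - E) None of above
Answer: C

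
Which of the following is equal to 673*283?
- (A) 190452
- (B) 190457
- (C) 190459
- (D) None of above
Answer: C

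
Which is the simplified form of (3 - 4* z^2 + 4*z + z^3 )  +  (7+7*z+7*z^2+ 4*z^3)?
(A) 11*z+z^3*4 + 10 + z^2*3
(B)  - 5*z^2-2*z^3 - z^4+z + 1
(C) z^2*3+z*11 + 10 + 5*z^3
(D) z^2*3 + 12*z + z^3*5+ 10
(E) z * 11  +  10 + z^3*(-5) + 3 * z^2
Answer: C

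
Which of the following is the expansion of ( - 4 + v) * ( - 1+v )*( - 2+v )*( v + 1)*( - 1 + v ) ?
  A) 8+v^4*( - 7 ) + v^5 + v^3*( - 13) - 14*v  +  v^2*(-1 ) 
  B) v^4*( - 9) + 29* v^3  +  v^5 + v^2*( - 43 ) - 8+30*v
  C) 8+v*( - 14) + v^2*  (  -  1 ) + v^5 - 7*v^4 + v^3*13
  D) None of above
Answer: C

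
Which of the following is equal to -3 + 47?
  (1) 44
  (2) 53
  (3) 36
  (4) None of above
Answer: 1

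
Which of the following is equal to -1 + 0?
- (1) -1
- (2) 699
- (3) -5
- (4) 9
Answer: 1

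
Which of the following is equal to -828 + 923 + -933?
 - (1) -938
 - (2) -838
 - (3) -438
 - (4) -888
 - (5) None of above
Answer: 2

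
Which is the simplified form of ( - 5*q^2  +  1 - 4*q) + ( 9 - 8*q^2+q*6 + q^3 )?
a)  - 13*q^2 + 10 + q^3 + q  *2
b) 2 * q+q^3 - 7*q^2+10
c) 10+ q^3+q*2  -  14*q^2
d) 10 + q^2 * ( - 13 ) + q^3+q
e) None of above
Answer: a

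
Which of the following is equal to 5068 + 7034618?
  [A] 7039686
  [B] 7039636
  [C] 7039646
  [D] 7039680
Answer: A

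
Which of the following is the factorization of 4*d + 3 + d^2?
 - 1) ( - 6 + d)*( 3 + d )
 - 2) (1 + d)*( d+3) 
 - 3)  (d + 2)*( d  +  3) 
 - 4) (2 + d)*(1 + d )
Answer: 2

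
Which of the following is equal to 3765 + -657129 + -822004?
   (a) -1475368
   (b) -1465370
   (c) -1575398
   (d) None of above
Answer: a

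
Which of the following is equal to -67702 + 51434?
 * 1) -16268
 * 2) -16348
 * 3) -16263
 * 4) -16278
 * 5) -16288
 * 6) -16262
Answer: 1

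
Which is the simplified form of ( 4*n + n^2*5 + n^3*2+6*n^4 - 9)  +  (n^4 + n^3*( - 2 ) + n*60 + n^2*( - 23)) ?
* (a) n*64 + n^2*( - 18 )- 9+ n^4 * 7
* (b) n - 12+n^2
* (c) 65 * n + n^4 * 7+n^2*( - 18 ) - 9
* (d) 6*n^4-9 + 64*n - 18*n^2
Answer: a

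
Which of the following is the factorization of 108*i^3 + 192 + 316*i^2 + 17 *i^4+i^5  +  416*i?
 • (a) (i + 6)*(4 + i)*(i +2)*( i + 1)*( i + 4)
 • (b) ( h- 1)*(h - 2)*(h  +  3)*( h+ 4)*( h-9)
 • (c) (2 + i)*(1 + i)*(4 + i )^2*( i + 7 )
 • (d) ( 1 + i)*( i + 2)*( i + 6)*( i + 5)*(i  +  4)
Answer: a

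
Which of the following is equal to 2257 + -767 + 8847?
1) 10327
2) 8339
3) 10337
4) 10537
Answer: 3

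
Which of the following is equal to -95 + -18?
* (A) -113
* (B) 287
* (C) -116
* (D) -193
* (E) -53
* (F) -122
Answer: A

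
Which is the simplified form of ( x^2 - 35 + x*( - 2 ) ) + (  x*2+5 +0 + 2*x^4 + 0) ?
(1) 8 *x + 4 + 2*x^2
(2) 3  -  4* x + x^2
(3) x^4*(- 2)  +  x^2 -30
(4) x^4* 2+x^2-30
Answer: 4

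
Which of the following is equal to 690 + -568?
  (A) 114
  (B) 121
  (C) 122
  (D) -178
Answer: C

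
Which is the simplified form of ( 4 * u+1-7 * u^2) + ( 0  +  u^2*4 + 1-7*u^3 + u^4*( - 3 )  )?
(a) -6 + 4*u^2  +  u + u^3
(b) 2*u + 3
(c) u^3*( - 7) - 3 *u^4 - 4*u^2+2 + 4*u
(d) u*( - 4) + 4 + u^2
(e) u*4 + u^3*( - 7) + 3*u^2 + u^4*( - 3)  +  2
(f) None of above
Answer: f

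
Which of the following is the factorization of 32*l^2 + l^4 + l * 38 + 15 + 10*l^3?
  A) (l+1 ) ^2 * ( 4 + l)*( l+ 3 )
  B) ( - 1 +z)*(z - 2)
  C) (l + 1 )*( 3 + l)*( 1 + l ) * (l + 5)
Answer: C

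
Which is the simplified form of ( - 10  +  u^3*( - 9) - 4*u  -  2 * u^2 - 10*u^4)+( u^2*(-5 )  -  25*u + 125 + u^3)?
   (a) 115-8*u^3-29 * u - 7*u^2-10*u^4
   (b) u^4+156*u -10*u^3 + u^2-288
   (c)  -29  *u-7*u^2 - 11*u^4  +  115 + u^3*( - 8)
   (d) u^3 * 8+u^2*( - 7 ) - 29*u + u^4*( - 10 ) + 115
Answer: a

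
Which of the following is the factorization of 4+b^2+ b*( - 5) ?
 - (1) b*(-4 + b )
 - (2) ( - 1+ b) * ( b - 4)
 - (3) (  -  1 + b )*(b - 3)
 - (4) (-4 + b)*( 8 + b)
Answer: 2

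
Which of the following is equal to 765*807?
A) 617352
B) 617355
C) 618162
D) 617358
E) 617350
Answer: B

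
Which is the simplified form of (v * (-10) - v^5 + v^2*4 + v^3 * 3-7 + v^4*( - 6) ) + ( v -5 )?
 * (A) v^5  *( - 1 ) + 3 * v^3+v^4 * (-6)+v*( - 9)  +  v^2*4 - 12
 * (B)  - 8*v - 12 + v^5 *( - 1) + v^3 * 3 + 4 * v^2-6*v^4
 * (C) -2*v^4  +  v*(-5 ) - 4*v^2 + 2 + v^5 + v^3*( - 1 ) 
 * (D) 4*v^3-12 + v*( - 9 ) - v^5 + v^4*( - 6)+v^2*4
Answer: A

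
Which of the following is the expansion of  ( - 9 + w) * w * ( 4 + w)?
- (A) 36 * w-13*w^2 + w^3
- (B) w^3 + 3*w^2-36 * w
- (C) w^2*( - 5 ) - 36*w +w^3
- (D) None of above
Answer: C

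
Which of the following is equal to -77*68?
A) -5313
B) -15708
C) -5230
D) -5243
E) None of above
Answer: E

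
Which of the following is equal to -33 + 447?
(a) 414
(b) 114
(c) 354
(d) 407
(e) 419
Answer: a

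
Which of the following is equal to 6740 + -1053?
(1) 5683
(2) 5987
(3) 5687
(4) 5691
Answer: 3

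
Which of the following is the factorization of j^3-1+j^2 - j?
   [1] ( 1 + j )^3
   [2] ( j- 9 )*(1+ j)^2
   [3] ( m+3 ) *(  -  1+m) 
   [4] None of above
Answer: 4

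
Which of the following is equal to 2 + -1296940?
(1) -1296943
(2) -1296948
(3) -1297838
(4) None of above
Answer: 4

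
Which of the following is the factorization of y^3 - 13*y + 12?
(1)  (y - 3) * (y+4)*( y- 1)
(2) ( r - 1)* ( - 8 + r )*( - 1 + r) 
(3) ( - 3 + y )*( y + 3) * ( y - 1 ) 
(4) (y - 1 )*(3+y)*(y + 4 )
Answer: 1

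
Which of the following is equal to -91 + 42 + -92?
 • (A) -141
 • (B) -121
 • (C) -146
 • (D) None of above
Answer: A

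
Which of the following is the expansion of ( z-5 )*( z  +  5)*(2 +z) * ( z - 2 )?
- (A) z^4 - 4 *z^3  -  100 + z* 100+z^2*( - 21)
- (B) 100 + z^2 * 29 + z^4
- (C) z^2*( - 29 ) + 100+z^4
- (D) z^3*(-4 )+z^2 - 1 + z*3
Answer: C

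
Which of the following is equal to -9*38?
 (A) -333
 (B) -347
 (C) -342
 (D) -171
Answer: C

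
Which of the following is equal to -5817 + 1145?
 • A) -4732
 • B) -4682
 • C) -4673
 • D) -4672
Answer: D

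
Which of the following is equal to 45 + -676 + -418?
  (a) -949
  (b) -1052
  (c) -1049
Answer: c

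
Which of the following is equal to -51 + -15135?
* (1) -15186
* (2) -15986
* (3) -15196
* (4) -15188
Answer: 1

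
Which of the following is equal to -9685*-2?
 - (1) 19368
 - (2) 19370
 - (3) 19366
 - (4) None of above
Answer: 2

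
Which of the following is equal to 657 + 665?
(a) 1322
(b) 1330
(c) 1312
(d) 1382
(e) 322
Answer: a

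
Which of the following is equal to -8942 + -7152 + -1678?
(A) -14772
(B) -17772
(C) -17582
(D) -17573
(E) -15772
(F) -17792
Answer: B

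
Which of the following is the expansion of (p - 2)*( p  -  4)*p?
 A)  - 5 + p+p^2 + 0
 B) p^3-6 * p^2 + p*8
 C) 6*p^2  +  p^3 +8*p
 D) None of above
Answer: B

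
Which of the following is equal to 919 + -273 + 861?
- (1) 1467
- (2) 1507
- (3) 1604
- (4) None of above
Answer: 2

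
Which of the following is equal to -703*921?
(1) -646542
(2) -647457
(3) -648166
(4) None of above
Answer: 4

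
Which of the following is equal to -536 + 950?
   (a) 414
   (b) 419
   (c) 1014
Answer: a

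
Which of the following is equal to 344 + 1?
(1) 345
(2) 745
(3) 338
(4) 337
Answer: 1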